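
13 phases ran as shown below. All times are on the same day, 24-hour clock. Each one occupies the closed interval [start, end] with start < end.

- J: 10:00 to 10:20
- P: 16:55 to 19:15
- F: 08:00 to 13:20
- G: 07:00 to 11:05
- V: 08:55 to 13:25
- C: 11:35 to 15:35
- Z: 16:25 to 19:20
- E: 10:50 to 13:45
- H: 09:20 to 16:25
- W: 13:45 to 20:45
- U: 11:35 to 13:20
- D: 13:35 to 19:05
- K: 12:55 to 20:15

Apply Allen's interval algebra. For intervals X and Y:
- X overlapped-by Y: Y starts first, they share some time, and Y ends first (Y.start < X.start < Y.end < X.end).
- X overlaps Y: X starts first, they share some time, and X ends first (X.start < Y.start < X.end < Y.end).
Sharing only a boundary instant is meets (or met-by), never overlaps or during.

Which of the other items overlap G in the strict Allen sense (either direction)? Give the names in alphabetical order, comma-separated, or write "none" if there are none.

Target G = [07:00, 11:05].
C [11:35, 15:35] → after → no.
D [13:35, 19:05] → after → no.
E [10:50, 13:45] → overlapped-by → yes.
F [08:00, 13:20] → overlapped-by → yes.
H [09:20, 16:25] → overlapped-by → yes.
J [10:00, 10:20] → during → no.
K [12:55, 20:15] → after → no.
P [16:55, 19:15] → after → no.
U [11:35, 13:20] → after → no.
V [08:55, 13:25] → overlapped-by → yes.
W [13:45, 20:45] → after → no.
Z [16:25, 19:20] → after → no.
Result: E, F, H, V.

E, F, H, V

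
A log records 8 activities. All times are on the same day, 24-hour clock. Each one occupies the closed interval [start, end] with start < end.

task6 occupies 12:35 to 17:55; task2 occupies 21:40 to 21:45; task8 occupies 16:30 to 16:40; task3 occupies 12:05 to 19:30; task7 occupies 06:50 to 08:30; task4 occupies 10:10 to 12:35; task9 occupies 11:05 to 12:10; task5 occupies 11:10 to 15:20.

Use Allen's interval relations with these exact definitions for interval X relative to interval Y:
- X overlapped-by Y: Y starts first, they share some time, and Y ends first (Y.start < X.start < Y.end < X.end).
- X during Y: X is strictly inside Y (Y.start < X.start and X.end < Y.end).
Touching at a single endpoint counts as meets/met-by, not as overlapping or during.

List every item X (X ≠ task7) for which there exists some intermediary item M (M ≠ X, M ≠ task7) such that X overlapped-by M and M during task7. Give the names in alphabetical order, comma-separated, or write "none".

none

Target task7 = [06:50, 08:30].
Intermediaries M with M during task7: none.
Union: none.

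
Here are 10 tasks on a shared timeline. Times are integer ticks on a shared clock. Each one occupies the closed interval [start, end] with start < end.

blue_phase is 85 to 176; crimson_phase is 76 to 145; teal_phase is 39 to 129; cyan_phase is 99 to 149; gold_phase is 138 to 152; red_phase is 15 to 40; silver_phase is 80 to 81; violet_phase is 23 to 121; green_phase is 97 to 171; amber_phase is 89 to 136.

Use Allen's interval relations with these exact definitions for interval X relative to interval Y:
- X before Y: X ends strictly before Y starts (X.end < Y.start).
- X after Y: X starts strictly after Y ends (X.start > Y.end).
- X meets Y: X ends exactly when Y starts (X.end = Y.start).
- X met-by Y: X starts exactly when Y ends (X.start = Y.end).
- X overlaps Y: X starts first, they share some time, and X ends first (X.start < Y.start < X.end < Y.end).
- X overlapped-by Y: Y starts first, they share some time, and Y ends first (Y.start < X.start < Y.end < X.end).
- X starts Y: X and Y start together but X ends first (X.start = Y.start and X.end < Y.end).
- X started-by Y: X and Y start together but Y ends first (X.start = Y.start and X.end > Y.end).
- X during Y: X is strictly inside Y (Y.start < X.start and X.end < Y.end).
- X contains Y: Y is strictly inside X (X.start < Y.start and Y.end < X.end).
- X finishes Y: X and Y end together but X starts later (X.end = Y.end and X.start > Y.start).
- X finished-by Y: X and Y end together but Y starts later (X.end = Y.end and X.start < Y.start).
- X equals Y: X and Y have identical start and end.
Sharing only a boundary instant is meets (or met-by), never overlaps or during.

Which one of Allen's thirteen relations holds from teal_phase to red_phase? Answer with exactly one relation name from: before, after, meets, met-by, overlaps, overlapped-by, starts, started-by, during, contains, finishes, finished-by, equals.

teal_phase = [39, 129]; red_phase = [15, 40].
Compare endpoints: teal_phase.start > red_phase.start, teal_phase.start < red_phase.end, teal_phase.end > red_phase.start, teal_phase.end > red_phase.end.
That pattern is 'overlapped-by'.

overlapped-by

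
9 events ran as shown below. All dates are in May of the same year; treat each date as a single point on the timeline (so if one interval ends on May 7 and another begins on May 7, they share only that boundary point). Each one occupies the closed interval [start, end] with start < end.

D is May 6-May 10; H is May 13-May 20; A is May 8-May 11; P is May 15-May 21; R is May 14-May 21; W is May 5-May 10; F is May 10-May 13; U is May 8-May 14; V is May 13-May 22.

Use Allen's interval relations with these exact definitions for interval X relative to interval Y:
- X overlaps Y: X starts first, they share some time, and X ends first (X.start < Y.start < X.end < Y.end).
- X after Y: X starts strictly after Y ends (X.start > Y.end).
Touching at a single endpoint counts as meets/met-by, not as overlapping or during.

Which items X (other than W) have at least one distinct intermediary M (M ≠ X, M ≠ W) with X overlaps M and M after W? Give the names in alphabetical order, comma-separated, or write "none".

Target W = [May 5, May 10].
Intermediaries M with M after W: H, P, R, V.
Via H — items with X overlaps H: U.
Via P — items with X overlaps P: H.
Via R — items with X overlaps R: H.
Via V — items with X overlaps V: U.
Union: H, U.

H, U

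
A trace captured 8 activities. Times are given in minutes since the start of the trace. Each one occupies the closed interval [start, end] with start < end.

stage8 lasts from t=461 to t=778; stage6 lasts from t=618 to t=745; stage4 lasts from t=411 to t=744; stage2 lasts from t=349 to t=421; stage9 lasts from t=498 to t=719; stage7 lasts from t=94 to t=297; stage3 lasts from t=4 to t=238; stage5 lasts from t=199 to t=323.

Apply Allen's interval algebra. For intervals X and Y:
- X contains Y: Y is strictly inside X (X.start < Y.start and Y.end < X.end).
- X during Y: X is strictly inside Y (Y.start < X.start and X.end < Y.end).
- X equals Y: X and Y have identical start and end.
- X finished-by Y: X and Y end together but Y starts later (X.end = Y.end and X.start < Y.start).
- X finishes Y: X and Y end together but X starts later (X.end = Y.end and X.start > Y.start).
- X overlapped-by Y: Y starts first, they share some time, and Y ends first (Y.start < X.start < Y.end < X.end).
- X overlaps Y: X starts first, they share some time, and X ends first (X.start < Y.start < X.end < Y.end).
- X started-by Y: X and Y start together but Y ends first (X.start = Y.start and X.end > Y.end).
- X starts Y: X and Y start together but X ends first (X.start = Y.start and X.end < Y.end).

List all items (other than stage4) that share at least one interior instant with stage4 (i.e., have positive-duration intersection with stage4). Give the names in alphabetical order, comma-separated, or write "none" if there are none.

stage2, stage6, stage8, stage9

Target stage4 = [t=411, t=744].
stage2 [t=349, t=421] → overlaps → yes.
stage3 [t=4, t=238] → before → no.
stage5 [t=199, t=323] → before → no.
stage6 [t=618, t=745] → overlapped-by → yes.
stage7 [t=94, t=297] → before → no.
stage8 [t=461, t=778] → overlapped-by → yes.
stage9 [t=498, t=719] → during → yes.
Result: stage2, stage6, stage8, stage9.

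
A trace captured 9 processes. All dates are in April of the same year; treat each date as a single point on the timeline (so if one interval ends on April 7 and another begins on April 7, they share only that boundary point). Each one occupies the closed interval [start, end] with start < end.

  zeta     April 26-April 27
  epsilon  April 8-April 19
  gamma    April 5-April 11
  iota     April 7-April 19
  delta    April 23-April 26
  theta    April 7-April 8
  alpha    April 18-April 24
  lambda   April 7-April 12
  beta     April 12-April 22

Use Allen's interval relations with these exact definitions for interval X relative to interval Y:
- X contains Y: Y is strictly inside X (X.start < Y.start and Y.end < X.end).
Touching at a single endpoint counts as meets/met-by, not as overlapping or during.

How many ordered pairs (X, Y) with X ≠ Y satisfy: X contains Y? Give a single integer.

Checking all 72 ordered pairs for relation 'contains'; matching pairs in alphabetical order:
(gamma, theta): gamma contains theta ✓
Count: 1.

1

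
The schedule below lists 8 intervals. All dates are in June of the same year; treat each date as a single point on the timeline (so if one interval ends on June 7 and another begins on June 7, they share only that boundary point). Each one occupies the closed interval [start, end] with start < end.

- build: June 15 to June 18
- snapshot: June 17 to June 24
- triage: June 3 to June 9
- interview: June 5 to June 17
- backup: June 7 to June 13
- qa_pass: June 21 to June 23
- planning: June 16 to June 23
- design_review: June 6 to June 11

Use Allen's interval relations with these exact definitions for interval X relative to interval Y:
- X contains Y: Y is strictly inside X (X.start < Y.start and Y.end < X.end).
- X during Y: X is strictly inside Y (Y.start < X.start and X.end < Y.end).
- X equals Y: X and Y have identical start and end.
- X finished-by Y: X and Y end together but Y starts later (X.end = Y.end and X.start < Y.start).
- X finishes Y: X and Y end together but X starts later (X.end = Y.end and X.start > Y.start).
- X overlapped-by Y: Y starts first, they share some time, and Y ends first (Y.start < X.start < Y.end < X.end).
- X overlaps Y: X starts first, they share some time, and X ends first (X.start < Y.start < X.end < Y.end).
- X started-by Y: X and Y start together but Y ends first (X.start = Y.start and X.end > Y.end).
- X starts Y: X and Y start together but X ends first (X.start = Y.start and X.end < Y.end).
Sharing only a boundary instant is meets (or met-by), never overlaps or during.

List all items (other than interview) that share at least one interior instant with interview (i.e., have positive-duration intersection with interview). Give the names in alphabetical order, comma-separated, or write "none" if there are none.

Target interview = [June 5, June 17].
backup [June 7, June 13] → during → yes.
build [June 15, June 18] → overlapped-by → yes.
design_review [June 6, June 11] → during → yes.
planning [June 16, June 23] → overlapped-by → yes.
qa_pass [June 21, June 23] → after → no.
snapshot [June 17, June 24] → met-by → no.
triage [June 3, June 9] → overlaps → yes.
Result: backup, build, design_review, planning, triage.

backup, build, design_review, planning, triage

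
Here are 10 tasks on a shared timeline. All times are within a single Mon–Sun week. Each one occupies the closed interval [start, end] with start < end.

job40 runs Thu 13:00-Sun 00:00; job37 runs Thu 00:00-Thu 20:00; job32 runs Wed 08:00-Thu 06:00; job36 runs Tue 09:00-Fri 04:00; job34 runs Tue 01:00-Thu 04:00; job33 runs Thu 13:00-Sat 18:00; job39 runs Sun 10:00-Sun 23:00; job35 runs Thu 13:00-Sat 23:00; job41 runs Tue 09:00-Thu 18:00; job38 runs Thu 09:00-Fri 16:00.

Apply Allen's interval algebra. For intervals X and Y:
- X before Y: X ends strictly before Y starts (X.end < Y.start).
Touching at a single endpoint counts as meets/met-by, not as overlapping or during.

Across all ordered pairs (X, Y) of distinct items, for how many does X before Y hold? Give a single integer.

17

Checking all 90 ordered pairs for relation 'before'; matching pairs in alphabetical order:
(job32, job33): job32 before job33 ✓
(job32, job35): job32 before job35 ✓
(job32, job38): job32 before job38 ✓
(job32, job39): job32 before job39 ✓
(job32, job40): job32 before job40 ✓
(job33, job39): job33 before job39 ✓
(job34, job33): job34 before job33 ✓
(job34, job35): job34 before job35 ✓
(job34, job38): job34 before job38 ✓
(job34, job39): job34 before job39 ✓
(job34, job40): job34 before job40 ✓
(job35, job39): job35 before job39 ✓
(job36, job39): job36 before job39 ✓
(job37, job39): job37 before job39 ✓
(job38, job39): job38 before job39 ✓
(job40, job39): job40 before job39 ✓
(job41, job39): job41 before job39 ✓
Count: 17.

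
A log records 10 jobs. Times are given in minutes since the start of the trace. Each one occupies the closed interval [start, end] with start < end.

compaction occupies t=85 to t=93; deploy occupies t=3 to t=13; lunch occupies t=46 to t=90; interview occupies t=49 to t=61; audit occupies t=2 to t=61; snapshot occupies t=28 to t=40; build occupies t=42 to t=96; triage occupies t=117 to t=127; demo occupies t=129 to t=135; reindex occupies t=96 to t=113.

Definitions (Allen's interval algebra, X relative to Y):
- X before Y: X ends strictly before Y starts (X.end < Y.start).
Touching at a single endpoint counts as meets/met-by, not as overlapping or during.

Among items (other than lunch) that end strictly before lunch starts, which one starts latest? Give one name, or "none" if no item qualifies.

snapshot

Target lunch = [t=46, t=90].
audit [t=2, t=61] → overlaps → excluded.
build [t=42, t=96] → contains → excluded.
compaction [t=85, t=93] → overlapped-by → excluded.
demo [t=129, t=135] → after → excluded.
deploy [t=3, t=13] → before → candidate.
interview [t=49, t=61] → during → excluded.
reindex [t=96, t=113] → after → excluded.
snapshot [t=28, t=40] → before → candidate.
triage [t=117, t=127] → after → excluded.
Among candidates, latest start is t=28 → snapshot.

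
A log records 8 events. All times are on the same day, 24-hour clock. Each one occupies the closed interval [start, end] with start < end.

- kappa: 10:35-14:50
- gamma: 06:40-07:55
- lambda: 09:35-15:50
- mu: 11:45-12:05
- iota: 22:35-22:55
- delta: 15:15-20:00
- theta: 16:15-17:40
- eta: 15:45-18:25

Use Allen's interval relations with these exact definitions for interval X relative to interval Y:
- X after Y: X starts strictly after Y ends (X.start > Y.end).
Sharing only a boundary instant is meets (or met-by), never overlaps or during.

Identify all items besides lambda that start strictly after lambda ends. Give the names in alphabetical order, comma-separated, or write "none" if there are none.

iota, theta

Target lambda = [09:35, 15:50].
delta [15:15, 20:00] → overlapped-by → no.
eta [15:45, 18:25] → overlapped-by → no.
gamma [06:40, 07:55] → before → no.
iota [22:35, 22:55] → after → yes.
kappa [10:35, 14:50] → during → no.
mu [11:45, 12:05] → during → no.
theta [16:15, 17:40] → after → yes.
Result: iota, theta.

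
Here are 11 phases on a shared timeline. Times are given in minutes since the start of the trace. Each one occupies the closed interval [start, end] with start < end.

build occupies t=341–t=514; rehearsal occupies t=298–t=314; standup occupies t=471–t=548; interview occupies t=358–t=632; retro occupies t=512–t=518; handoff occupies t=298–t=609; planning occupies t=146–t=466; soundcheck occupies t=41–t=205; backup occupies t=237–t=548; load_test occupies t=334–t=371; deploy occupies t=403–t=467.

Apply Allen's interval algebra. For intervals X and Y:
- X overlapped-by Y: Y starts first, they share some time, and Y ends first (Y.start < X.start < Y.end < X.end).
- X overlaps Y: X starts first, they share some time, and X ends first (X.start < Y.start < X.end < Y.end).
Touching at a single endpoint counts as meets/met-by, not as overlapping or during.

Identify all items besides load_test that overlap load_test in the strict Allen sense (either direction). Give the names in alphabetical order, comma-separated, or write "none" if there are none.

build, interview

Target load_test = [t=334, t=371].
backup [t=237, t=548] → contains → no.
build [t=341, t=514] → overlapped-by → yes.
deploy [t=403, t=467] → after → no.
handoff [t=298, t=609] → contains → no.
interview [t=358, t=632] → overlapped-by → yes.
planning [t=146, t=466] → contains → no.
rehearsal [t=298, t=314] → before → no.
retro [t=512, t=518] → after → no.
soundcheck [t=41, t=205] → before → no.
standup [t=471, t=548] → after → no.
Result: build, interview.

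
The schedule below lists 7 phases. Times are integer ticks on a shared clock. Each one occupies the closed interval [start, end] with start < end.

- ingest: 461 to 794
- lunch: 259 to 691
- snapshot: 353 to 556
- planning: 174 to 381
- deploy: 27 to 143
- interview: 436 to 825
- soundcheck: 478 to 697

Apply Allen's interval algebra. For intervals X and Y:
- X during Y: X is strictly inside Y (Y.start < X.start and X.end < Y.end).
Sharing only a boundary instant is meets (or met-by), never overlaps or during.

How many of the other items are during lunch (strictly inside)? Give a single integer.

Target lunch = [259, 691].
deploy [27, 143] → before → no.
ingest [461, 794] → overlapped-by → no.
interview [436, 825] → overlapped-by → no.
planning [174, 381] → overlaps → no.
snapshot [353, 556] → during → counts.
soundcheck [478, 697] → overlapped-by → no.
Total: 1.

1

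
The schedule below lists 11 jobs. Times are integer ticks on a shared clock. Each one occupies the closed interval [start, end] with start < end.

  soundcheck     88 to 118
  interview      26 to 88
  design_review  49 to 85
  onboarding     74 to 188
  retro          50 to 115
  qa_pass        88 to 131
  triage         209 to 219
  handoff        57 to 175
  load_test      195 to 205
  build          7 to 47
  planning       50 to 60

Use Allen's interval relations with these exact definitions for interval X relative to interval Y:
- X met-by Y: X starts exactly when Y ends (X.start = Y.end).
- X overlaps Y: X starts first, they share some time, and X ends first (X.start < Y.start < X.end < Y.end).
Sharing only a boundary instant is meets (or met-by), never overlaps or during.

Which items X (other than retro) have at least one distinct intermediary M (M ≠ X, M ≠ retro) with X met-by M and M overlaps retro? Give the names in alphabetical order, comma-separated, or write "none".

Target retro = [50, 115].
Intermediaries M with M overlaps retro: design_review, interview.
Via design_review — items with X met-by design_review: none.
Via interview — items with X met-by interview: qa_pass, soundcheck.
Union: qa_pass, soundcheck.

qa_pass, soundcheck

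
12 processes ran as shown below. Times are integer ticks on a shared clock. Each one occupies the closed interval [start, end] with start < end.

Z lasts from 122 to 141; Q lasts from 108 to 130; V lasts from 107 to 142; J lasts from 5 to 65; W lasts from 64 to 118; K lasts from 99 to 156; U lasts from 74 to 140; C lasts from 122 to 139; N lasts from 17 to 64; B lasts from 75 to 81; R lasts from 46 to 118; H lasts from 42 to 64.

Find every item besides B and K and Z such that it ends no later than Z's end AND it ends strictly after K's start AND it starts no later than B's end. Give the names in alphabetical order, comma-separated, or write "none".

R, U, W

Conditions: its end is no later than Z's end (X.end <= 141) AND its end is strictly after K's start (X.end > 99) AND its start is no later than B's end (X.start <= 81).
C: end 139 <= 141? ✓; end 139 > 99? ✓; start 122 <= 81? ✗ → no.
H: end 64 <= 141? ✓; end 64 > 99? ✗; start 42 <= 81? ✓ → no.
J: end 65 <= 141? ✓; end 65 > 99? ✗; start 5 <= 81? ✓ → no.
N: end 64 <= 141? ✓; end 64 > 99? ✗; start 17 <= 81? ✓ → no.
Q: end 130 <= 141? ✓; end 130 > 99? ✓; start 108 <= 81? ✗ → no.
R: end 118 <= 141? ✓; end 118 > 99? ✓; start 46 <= 81? ✓ → yes.
U: end 140 <= 141? ✓; end 140 > 99? ✓; start 74 <= 81? ✓ → yes.
V: end 142 <= 141? ✗; end 142 > 99? ✓; start 107 <= 81? ✗ → no.
W: end 118 <= 141? ✓; end 118 > 99? ✓; start 64 <= 81? ✓ → yes.
Result: R, U, W.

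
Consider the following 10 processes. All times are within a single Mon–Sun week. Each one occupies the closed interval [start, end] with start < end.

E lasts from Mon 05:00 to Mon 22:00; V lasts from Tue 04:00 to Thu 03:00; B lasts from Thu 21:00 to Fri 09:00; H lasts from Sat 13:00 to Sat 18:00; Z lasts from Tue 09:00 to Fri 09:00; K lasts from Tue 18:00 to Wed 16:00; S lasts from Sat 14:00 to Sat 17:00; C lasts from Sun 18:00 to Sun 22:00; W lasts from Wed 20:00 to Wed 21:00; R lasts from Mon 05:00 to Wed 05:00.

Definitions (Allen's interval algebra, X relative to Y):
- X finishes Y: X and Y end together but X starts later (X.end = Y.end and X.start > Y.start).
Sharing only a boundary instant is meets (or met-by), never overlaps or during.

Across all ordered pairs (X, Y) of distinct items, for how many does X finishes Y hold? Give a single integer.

Checking all 90 ordered pairs for relation 'finishes'; matching pairs in alphabetical order:
(B, Z): B finishes Z ✓
Count: 1.

1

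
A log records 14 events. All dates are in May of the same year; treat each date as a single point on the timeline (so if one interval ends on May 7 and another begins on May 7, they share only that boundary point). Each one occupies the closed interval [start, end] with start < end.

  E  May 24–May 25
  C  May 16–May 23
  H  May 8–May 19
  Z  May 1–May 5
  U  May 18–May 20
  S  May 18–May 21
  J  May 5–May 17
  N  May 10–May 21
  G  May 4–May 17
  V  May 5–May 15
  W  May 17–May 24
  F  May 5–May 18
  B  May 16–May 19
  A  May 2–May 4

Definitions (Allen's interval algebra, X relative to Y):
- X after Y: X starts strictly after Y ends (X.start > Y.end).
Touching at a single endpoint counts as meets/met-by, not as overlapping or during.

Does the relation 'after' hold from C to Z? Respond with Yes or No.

Yes

C = [May 16, May 23], Z = [May 1, May 5].
Actual relation of C to Z: after.
Asked whether 'after' holds → Yes.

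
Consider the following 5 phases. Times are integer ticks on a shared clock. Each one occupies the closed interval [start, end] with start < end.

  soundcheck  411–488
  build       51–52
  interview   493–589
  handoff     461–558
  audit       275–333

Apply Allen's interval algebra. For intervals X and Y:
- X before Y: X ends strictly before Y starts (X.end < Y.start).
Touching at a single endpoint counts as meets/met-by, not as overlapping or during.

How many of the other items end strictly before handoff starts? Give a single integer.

2

Target handoff = [461, 558].
audit [275, 333] → before → counts.
build [51, 52] → before → counts.
interview [493, 589] → overlapped-by → no.
soundcheck [411, 488] → overlaps → no.
Total: 2.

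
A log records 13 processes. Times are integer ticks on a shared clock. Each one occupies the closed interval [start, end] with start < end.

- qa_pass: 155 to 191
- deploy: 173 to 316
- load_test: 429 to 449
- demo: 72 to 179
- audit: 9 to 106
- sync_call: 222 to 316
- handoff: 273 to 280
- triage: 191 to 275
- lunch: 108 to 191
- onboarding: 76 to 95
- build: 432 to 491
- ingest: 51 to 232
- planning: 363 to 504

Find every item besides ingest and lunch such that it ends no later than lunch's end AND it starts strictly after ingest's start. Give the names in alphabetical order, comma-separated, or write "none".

Conditions: its end is no later than lunch's end (X.end <= 191) AND its start is strictly after ingest's start (X.start > 51).
audit: end 106 <= 191? ✓; start 9 > 51? ✗ → no.
build: end 491 <= 191? ✗; start 432 > 51? ✓ → no.
demo: end 179 <= 191? ✓; start 72 > 51? ✓ → yes.
deploy: end 316 <= 191? ✗; start 173 > 51? ✓ → no.
handoff: end 280 <= 191? ✗; start 273 > 51? ✓ → no.
load_test: end 449 <= 191? ✗; start 429 > 51? ✓ → no.
onboarding: end 95 <= 191? ✓; start 76 > 51? ✓ → yes.
planning: end 504 <= 191? ✗; start 363 > 51? ✓ → no.
qa_pass: end 191 <= 191? ✓; start 155 > 51? ✓ → yes.
sync_call: end 316 <= 191? ✗; start 222 > 51? ✓ → no.
triage: end 275 <= 191? ✗; start 191 > 51? ✓ → no.
Result: demo, onboarding, qa_pass.

demo, onboarding, qa_pass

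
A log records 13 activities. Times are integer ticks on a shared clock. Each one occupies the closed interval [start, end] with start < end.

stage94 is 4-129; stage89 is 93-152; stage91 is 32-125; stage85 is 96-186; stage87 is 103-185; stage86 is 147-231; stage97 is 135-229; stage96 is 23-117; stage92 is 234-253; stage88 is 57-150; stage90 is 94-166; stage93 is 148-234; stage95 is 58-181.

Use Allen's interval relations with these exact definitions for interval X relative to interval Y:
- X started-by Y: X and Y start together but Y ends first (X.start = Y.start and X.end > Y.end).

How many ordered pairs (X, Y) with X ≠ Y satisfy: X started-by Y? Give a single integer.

Checking all 156 ordered pairs for relation 'started-by'; matching pairs in alphabetical order:
No pair satisfies it.
Count: 0.

0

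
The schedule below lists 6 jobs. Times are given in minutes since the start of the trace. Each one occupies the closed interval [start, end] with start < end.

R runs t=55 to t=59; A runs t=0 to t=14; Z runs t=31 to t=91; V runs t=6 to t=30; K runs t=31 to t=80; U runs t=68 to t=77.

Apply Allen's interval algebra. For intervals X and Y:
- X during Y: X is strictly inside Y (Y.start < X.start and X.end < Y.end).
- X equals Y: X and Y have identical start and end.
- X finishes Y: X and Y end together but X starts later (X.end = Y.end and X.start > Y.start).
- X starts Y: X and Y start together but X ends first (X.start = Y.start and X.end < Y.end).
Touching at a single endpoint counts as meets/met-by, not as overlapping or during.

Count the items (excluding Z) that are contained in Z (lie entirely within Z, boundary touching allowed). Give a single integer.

Target Z = [t=31, t=91].
A [t=0, t=14] → before → no.
K [t=31, t=80] → starts → counts.
R [t=55, t=59] → during → counts.
U [t=68, t=77] → during → counts.
V [t=6, t=30] → before → no.
Total: 3.

3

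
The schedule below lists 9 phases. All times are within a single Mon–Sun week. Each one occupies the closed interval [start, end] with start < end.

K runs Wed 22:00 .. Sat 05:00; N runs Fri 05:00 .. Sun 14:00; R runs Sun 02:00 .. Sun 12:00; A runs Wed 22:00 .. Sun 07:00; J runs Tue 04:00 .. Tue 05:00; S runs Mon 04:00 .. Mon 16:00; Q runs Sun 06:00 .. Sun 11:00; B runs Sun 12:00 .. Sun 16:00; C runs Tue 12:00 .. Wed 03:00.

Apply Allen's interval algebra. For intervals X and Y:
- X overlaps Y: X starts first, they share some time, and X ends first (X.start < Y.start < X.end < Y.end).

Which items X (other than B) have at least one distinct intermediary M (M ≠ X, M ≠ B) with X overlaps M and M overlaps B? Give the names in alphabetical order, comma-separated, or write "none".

Target B = [Sun 12:00, Sun 16:00].
Intermediaries M with M overlaps B: N.
Via N — items with X overlaps N: A, K.
Union: A, K.

A, K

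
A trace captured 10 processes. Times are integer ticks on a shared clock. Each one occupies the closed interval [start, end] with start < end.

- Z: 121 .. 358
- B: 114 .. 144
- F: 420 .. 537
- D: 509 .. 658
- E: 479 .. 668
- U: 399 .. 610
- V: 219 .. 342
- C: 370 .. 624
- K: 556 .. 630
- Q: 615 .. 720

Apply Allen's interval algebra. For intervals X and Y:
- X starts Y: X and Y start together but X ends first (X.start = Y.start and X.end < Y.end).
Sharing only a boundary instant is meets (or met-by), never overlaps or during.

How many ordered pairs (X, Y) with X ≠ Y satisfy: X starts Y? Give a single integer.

Checking all 90 ordered pairs for relation 'starts'; matching pairs in alphabetical order:
No pair satisfies it.
Count: 0.

0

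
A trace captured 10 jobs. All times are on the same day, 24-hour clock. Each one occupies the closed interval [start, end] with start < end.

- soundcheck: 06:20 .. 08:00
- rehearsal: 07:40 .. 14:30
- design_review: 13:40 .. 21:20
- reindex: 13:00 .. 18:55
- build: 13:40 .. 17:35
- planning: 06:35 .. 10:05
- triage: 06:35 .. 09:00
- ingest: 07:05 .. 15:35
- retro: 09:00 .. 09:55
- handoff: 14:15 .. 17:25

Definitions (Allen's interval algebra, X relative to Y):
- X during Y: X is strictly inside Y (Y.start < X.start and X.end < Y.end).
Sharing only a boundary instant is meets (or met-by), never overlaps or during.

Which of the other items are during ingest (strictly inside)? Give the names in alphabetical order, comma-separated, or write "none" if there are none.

rehearsal, retro

Target ingest = [07:05, 15:35].
build [13:40, 17:35] → overlapped-by → no.
design_review [13:40, 21:20] → overlapped-by → no.
handoff [14:15, 17:25] → overlapped-by → no.
planning [06:35, 10:05] → overlaps → no.
rehearsal [07:40, 14:30] → during → yes.
reindex [13:00, 18:55] → overlapped-by → no.
retro [09:00, 09:55] → during → yes.
soundcheck [06:20, 08:00] → overlaps → no.
triage [06:35, 09:00] → overlaps → no.
Result: rehearsal, retro.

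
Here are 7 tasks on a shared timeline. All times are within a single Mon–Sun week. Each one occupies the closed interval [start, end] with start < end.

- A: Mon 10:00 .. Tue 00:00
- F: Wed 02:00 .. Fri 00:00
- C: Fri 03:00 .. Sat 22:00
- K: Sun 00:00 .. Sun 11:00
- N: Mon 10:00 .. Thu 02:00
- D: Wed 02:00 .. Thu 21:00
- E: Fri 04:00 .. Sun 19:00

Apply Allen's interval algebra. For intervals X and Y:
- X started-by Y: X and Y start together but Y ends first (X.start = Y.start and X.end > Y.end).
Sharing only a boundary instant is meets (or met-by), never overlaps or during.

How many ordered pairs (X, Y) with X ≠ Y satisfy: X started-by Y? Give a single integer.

2

Checking all 42 ordered pairs for relation 'started-by'; matching pairs in alphabetical order:
(F, D): F started-by D ✓
(N, A): N started-by A ✓
Count: 2.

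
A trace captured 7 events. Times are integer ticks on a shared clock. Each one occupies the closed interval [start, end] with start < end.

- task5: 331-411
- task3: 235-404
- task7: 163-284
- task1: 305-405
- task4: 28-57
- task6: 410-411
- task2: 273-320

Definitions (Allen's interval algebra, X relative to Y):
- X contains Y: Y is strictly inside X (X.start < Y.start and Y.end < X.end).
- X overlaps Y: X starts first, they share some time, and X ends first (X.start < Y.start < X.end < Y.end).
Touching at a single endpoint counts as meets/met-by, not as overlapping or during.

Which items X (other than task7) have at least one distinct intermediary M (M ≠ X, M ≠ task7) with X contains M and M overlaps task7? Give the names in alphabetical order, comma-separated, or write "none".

Target task7 = [163, 284].
Intermediaries M with M overlaps task7: none.
Union: none.

none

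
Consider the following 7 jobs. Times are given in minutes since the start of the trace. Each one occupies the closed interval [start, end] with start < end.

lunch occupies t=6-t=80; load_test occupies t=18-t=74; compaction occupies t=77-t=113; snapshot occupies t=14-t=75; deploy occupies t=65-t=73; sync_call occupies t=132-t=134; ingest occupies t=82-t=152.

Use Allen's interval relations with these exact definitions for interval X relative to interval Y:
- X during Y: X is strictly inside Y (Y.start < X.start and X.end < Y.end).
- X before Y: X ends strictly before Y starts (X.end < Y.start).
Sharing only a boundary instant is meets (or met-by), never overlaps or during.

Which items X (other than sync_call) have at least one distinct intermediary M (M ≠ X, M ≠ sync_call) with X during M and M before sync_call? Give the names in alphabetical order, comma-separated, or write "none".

deploy, load_test, snapshot

Target sync_call = [t=132, t=134].
Intermediaries M with M before sync_call: compaction, deploy, load_test, lunch, snapshot.
Via compaction — items with X during compaction: none.
Via deploy — items with X during deploy: none.
Via load_test — items with X during load_test: deploy.
Via lunch — items with X during lunch: deploy, load_test, snapshot.
Via snapshot — items with X during snapshot: deploy, load_test.
Union: deploy, load_test, snapshot.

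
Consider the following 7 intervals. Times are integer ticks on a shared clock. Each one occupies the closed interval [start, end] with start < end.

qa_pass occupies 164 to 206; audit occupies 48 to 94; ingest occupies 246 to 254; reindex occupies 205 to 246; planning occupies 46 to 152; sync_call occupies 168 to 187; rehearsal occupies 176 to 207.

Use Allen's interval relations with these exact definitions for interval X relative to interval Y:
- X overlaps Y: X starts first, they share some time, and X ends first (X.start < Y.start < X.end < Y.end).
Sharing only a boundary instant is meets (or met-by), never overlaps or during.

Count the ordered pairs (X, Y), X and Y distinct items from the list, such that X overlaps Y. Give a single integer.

Checking all 42 ordered pairs for relation 'overlaps'; matching pairs in alphabetical order:
(qa_pass, rehearsal): qa_pass overlaps rehearsal ✓
(qa_pass, reindex): qa_pass overlaps reindex ✓
(rehearsal, reindex): rehearsal overlaps reindex ✓
(sync_call, rehearsal): sync_call overlaps rehearsal ✓
Count: 4.

4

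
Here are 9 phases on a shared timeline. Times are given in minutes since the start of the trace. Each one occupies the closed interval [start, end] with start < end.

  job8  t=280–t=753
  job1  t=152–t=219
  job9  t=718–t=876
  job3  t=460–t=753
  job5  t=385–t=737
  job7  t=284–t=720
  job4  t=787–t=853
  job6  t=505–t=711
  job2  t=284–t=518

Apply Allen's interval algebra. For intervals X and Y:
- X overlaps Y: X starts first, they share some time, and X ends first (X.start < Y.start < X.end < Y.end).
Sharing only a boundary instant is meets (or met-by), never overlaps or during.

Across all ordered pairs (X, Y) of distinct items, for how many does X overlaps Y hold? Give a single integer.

10

Checking all 72 ordered pairs for relation 'overlaps'; matching pairs in alphabetical order:
(job2, job3): job2 overlaps job3 ✓
(job2, job5): job2 overlaps job5 ✓
(job2, job6): job2 overlaps job6 ✓
(job3, job9): job3 overlaps job9 ✓
(job5, job3): job5 overlaps job3 ✓
(job5, job9): job5 overlaps job9 ✓
(job7, job3): job7 overlaps job3 ✓
(job7, job5): job7 overlaps job5 ✓
(job7, job9): job7 overlaps job9 ✓
(job8, job9): job8 overlaps job9 ✓
Count: 10.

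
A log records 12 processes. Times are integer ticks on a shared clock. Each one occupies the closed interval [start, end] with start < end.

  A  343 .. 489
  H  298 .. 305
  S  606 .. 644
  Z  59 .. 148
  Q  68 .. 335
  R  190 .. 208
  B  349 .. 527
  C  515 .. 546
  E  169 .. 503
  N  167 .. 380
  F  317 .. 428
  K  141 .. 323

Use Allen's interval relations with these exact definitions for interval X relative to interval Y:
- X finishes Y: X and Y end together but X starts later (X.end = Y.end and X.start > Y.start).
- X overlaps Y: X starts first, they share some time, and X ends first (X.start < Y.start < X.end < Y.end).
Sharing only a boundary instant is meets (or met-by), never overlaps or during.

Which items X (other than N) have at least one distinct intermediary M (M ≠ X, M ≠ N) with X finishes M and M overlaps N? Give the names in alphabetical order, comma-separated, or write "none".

Target N = [167, 380].
Intermediaries M with M overlaps N: K, Q.
Via K — items with X finishes K: none.
Via Q — items with X finishes Q: none.
Union: none.

none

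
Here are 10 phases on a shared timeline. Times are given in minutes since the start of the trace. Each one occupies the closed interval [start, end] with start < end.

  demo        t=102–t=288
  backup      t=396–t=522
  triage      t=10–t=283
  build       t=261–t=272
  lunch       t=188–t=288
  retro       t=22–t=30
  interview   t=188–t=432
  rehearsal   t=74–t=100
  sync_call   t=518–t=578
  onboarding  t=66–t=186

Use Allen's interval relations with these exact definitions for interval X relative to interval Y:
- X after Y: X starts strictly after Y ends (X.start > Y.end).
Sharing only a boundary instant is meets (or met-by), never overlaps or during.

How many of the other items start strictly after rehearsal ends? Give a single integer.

6

Target rehearsal = [t=74, t=100].
backup [t=396, t=522] → after → counts.
build [t=261, t=272] → after → counts.
demo [t=102, t=288] → after → counts.
interview [t=188, t=432] → after → counts.
lunch [t=188, t=288] → after → counts.
onboarding [t=66, t=186] → contains → no.
retro [t=22, t=30] → before → no.
sync_call [t=518, t=578] → after → counts.
triage [t=10, t=283] → contains → no.
Total: 6.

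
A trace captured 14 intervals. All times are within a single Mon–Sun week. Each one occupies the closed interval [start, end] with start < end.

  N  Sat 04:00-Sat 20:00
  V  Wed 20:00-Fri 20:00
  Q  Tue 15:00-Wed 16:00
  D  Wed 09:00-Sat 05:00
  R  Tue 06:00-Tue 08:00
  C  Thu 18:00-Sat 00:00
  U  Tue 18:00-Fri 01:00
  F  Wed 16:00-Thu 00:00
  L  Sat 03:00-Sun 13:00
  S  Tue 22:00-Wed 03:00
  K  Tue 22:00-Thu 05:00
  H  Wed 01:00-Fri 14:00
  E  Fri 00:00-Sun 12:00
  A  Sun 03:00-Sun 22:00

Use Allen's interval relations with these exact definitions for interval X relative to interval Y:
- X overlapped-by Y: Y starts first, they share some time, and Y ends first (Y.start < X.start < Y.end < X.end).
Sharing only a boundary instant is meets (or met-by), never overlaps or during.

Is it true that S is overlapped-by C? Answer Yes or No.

S = [Tue 22:00, Wed 03:00], C = [Thu 18:00, Sat 00:00].
Actual relation of S to C: before.
Asked whether 'overlapped-by' holds → No.

No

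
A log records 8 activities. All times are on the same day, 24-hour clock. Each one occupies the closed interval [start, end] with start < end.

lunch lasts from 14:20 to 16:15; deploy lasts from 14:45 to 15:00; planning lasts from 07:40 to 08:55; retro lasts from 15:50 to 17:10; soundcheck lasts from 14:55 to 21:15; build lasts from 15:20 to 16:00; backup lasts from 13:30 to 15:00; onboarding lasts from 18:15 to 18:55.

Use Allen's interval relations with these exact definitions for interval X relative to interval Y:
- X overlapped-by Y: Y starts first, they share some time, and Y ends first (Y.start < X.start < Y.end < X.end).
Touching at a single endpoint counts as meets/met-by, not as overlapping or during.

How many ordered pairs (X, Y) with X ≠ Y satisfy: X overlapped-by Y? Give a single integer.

6

Checking all 56 ordered pairs for relation 'overlapped-by'; matching pairs in alphabetical order:
(lunch, backup): lunch overlapped-by backup ✓
(retro, build): retro overlapped-by build ✓
(retro, lunch): retro overlapped-by lunch ✓
(soundcheck, backup): soundcheck overlapped-by backup ✓
(soundcheck, deploy): soundcheck overlapped-by deploy ✓
(soundcheck, lunch): soundcheck overlapped-by lunch ✓
Count: 6.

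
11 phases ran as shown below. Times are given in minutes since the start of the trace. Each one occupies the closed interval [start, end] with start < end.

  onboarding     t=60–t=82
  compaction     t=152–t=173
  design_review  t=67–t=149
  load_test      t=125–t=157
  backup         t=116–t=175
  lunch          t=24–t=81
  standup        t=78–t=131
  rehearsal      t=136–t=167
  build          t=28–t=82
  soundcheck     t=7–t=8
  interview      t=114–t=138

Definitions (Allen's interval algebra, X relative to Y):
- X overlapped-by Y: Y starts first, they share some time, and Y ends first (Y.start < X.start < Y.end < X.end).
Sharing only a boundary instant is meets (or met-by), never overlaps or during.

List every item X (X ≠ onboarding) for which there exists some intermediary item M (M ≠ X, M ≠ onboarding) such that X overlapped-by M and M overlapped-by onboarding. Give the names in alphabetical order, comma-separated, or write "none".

Target onboarding = [t=60, t=82].
Intermediaries M with M overlapped-by onboarding: design_review, standup.
Via design_review — items with X overlapped-by design_review: backup, load_test, rehearsal.
Via standup — items with X overlapped-by standup: backup, interview, load_test.
Union: backup, interview, load_test, rehearsal.

backup, interview, load_test, rehearsal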